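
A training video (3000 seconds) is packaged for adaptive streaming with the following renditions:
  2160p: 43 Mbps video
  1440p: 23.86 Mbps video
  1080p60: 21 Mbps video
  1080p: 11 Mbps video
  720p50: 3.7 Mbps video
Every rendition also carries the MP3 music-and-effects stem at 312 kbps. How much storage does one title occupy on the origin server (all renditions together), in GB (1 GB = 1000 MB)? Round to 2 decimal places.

Audio: 312 kbps = 0.312 Mbps.
Sum of rendition bitrates: (43+0.312) + (23.86+0.312) + (21+0.312) + (11+0.312) + (3.7+0.312) = 104.120 Mbps.
× 3000 s = 312,360 Mb = 39,045 MB = 39.05 GB.

39.05 GB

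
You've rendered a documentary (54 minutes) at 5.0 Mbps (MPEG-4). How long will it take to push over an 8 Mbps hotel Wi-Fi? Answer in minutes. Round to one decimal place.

33.8 minutes

54 min = 3240 s
File: 5.000 Mbps × 3240 s = 16200.0 Mb.
At 8 Mbps: 16200.0 / 8 = 2025.0 s ≈ 33.8 minutes.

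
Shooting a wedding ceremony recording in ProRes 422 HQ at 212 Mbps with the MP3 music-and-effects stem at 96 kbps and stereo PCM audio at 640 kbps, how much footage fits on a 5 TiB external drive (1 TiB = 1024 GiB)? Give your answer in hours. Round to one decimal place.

57.4 hours

Audio total: 96 + 640 = 736 kbps = 0.736 Mbps.
Total bitrate: 212 + 0.736 = 212.736 Mbps.
Capacity: 5 TiB = 43,980,465 Mb.
Recording time: 43,980,465 / 212.736 = 206,737 s ≈ 57.4 hours.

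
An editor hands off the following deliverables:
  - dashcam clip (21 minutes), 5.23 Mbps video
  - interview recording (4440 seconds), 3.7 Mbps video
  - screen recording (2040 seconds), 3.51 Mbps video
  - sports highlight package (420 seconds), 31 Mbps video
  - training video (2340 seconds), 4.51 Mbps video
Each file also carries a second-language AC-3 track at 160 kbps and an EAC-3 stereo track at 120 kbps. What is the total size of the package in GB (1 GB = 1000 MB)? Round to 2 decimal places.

7.09 GB

Audio total: 160 + 120 = 280 kbps = 0.280 Mbps.
dashcam clip: 5.510 Mbps × 1260 s = 6942.6 Mb
interview recording: 3.980 Mbps × 4440 s = 17671.2 Mb
screen recording: 3.790 Mbps × 2040 s = 7731.6 Mb
sports highlight package: 31.280 Mbps × 420 s = 13137.6 Mb
training video: 4.790 Mbps × 2340 s = 11208.6 Mb
Total: 56691.6 Mb = 7086.4 MB.
= 7.086 GB.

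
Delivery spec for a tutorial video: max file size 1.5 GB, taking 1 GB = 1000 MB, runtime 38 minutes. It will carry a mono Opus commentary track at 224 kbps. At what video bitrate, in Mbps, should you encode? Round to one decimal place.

5.0 Mbps

Budget: 1.5 GB = 12000.0 Mb.
38 min = 2280 s
Total bitrate budget: 12000.0 Mb / 2280 s = 5.263 Mbps.
Audio: 224 kbps = 0.224 Mbps.
Video: 5.263 − 0.224 = 5.039 Mbps.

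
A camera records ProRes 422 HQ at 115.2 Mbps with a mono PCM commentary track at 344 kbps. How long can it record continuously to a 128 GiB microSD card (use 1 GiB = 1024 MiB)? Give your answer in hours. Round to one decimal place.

2.6 hours

Audio: 344 kbps = 0.344 Mbps.
Total bitrate: 115.2 + 0.344 = 115.544 Mbps.
Capacity: 128 GiB = 1,099,512 Mb.
Recording time: 1,099,512 / 115.544 = 9,516 s ≈ 2.64 hours.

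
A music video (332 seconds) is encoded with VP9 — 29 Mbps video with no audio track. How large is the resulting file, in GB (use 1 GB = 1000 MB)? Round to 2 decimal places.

1.20 GB

Total bitrate: 29 Mbps.
Stream data: 29.000 Mbps × 332 s = 9628.0 Mb.
9,628 Mb ÷ 8 = 1,204 MB → 1.204 GB.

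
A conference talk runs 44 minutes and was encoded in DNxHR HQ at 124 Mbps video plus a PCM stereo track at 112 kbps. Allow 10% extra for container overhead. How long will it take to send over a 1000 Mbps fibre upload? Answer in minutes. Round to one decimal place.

44 min = 2640 s
Audio: 112 kbps = 0.112 Mbps.
Total bitrate: 124.112 Mbps.
File: 124.112 Mbps × 2640 s = 327655.7 Mb.
With 10% container overhead: ×1.10. → 360421.2 Mb.
At 1000 Mbps: 360421.2 / 1000 = 360.4 s ≈ 6.01 minutes.

6.0 minutes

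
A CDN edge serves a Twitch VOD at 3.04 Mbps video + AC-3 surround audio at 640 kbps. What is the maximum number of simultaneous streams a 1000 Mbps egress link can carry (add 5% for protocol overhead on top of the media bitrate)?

258

Audio: 640 kbps = 0.640 Mbps.
Per-viewer media rate: 3.680 Mbps.
On the wire with 5% overhead: 3.864 Mbps.
1000 Mbps = 1,000 Mbps; 1,000 / 3.864 = 258.80 → 258 viewers.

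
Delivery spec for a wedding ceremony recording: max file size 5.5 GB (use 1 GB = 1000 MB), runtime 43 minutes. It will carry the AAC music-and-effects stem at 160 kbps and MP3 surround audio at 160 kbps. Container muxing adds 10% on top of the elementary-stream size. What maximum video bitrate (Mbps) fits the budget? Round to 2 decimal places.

Budget: 5.5 GB = 44000.0 Mb.
Stream payload after overhead: 44000.0 / 1.10 = 40000.0 Mb.
43 min = 2580 s
Total bitrate budget: 40000.0 Mb / 2580 s = 15.504 Mbps.
Audio total: 160 + 160 = 320 kbps = 0.320 Mbps.
Video: 15.504 − 0.320 = 15.184 Mbps.

15.18 Mbps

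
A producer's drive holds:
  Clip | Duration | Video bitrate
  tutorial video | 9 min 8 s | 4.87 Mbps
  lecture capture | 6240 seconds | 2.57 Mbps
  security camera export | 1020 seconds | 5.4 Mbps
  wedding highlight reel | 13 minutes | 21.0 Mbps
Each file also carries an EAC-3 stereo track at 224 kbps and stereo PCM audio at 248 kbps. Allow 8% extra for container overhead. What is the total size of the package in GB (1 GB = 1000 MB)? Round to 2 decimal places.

6.03 GB

Audio total: 224 + 248 = 472 kbps = 0.472 Mbps.
tutorial video: 5.342 Mbps × 548 s × 1.08 = 3161.6 Mb
lecture capture: 3.042 Mbps × 6240 s × 1.08 = 20500.6 Mb
security camera export: 5.872 Mbps × 1020 s × 1.08 = 6468.6 Mb
wedding highlight reel: 21.472 Mbps × 780 s × 1.08 = 18088.0 Mb
Total: 48218.9 Mb = 6027.4 MB.
= 6.027 GB.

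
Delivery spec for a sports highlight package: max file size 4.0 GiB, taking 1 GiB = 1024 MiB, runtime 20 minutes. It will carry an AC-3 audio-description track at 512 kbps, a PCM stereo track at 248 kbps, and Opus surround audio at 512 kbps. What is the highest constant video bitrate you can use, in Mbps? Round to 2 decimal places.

Budget: 4.0 GiB = 34359.7 Mb.
20 min = 1200 s
Total bitrate budget: 34359.7 Mb / 1200 s = 28.633 Mbps.
Audio total: 512 + 248 + 512 = 1272 kbps = 1.272 Mbps.
Video: 28.633 − 1.272 = 27.361 Mbps.

27.36 Mbps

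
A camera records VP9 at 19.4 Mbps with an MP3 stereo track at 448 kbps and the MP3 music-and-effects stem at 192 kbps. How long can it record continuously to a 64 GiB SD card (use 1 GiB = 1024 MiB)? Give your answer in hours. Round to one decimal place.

7.6 hours

Audio total: 448 + 192 = 640 kbps = 0.640 Mbps.
Total bitrate: 19.4 + 0.640 = 20.040 Mbps.
Capacity: 64 GiB = 549,756 Mb.
Recording time: 549,756 / 20.040 = 27,433 s ≈ 7.62 hours.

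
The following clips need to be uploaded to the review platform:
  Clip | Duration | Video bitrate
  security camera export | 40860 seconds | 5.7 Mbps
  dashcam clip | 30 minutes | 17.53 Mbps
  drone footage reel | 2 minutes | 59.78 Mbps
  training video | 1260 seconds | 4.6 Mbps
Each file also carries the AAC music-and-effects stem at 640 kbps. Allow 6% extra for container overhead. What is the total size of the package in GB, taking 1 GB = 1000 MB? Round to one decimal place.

Audio: 640 kbps = 0.640 Mbps.
security camera export: 6.340 Mbps × 40860 s × 1.06 = 274595.5 Mb
dashcam clip: 18.170 Mbps × 1800 s × 1.06 = 34668.4 Mb
drone footage reel: 60.420 Mbps × 120 s × 1.06 = 7685.4 Mb
training video: 5.240 Mbps × 1260 s × 1.06 = 6998.5 Mb
Total: 323947.9 Mb = 40493.5 MB.
= 40.49 GB.

40.5 GB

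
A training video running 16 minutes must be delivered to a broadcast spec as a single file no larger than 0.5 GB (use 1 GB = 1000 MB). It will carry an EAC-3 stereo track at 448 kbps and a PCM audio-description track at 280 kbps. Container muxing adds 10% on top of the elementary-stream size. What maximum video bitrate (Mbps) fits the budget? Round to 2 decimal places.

Budget: 0.5 GB = 4000.0 Mb.
Stream payload after overhead: 4000.0 / 1.10 = 3636.4 Mb.
16 min = 960 s
Total bitrate budget: 3636.4 Mb / 960 s = 3.788 Mbps.
Audio total: 448 + 280 = 728 kbps = 0.728 Mbps.
Video: 3.788 − 0.728 = 3.060 Mbps.

3.06 Mbps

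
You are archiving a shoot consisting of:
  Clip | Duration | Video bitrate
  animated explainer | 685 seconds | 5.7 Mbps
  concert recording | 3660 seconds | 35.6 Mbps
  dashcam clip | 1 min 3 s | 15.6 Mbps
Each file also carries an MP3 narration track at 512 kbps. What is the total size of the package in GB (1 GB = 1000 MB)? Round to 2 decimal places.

Audio: 512 kbps = 0.512 Mbps.
animated explainer: 6.212 Mbps × 685 s = 4255.2 Mb
concert recording: 36.112 Mbps × 3660 s = 132169.9 Mb
dashcam clip: 16.112 Mbps × 63 s = 1015.1 Mb
Total: 137440.2 Mb = 17180.0 MB.
= 17.18 GB.

17.18 GB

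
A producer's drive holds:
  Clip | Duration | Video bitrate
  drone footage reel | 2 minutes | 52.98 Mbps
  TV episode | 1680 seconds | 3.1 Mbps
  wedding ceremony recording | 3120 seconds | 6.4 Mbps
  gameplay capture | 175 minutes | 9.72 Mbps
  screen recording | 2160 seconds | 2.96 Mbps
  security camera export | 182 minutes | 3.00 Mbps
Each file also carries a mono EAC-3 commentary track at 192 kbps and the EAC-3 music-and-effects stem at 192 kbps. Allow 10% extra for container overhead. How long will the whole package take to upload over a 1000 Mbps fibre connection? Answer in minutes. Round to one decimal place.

3.4 minutes

Audio total: 192 + 192 = 384 kbps = 0.384 Mbps.
drone footage reel: 53.364 Mbps × 120 s × 1.10 = 7044.0 Mb
TV episode: 3.484 Mbps × 1680 s × 1.10 = 6438.4 Mb
wedding ceremony recording: 6.784 Mbps × 3120 s × 1.10 = 23282.7 Mb
gameplay capture: 10.104 Mbps × 10500 s × 1.10 = 116701.2 Mb
screen recording: 3.344 Mbps × 2160 s × 1.10 = 7945.3 Mb
security camera export: 3.384 Mbps × 10920 s × 1.10 = 40648.6 Mb
Total: 202060.3 Mb = 25257.5 MB.
At 1000 Mbps: 202060.3 / 1000 = 202 s ≈ 3.37 minutes.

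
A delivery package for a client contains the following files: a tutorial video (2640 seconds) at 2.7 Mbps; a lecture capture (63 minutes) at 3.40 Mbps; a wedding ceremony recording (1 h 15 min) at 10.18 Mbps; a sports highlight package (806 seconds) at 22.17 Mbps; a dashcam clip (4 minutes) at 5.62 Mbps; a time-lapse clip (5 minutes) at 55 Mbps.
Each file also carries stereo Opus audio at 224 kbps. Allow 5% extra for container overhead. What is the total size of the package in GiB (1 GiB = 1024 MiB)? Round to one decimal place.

12.7 GiB

Audio: 224 kbps = 0.224 Mbps.
tutorial video: 2.924 Mbps × 2640 s × 1.05 = 8105.3 Mb
lecture capture: 3.624 Mbps × 3780 s × 1.05 = 14383.7 Mb
wedding ceremony recording: 10.404 Mbps × 4500 s × 1.05 = 49158.9 Mb
sports highlight package: 22.394 Mbps × 806 s × 1.05 = 18952.0 Mb
dashcam clip: 5.844 Mbps × 240 s × 1.05 = 1472.7 Mb
time-lapse clip: 55.224 Mbps × 300 s × 1.05 = 17395.6 Mb
Total: 109468.2 Mb = 13683.5 MB.
= 12.74 GiB.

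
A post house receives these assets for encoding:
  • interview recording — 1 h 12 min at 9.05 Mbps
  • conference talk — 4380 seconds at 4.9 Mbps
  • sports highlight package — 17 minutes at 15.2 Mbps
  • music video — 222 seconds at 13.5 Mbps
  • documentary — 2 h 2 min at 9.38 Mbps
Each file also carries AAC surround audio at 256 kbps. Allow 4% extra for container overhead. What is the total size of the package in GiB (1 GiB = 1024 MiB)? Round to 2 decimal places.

18.42 GiB

Audio: 256 kbps = 0.256 Mbps.
interview recording: 9.306 Mbps × 4320 s × 1.04 = 41810.0 Mb
conference talk: 5.156 Mbps × 4380 s × 1.04 = 23486.6 Mb
sports highlight package: 15.456 Mbps × 1020 s × 1.04 = 16395.7 Mb
music video: 13.756 Mbps × 222 s × 1.04 = 3176.0 Mb
documentary: 9.636 Mbps × 7320 s × 1.04 = 73356.9 Mb
Total: 158225.3 Mb = 19778.2 MB.
= 18.42 GiB.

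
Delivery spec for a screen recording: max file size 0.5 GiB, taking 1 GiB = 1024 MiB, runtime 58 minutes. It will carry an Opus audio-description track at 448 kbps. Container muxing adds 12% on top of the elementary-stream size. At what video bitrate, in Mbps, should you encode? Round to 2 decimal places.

Budget: 0.5 GiB = 4295.0 Mb.
Stream payload after overhead: 4295.0 / 1.12 = 3834.8 Mb.
58 min = 3480 s
Total bitrate budget: 3834.8 Mb / 3480 s = 1.102 Mbps.
Audio: 448 kbps = 0.448 Mbps.
Video: 1.102 − 0.448 = 0.654 Mbps.

0.65 Mbps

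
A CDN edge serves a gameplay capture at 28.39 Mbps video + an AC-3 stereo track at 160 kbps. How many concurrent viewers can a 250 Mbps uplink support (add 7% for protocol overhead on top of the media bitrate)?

8

Audio: 160 kbps = 0.160 Mbps.
Per-viewer media rate: 28.550 Mbps.
On the wire with 7% overhead: 30.549 Mbps.
250 Mbps = 250.0 Mbps; 250.0 / 30.549 = 8.18 → 8 viewers.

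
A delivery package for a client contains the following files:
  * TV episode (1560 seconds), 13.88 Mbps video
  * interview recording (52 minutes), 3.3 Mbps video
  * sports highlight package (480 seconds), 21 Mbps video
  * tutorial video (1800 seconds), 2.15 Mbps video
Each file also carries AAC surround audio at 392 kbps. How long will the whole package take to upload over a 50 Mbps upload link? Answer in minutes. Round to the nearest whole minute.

16 minutes

Audio: 392 kbps = 0.392 Mbps.
TV episode: 14.272 Mbps × 1560 s = 22264.3 Mb
interview recording: 3.692 Mbps × 3120 s = 11519.0 Mb
sports highlight package: 21.392 Mbps × 480 s = 10268.2 Mb
tutorial video: 2.542 Mbps × 1800 s = 4575.6 Mb
Total: 48627.1 Mb = 6078.4 MB.
At 50 Mbps: 48627.1 / 50 = 973 s ≈ 16.2 minutes.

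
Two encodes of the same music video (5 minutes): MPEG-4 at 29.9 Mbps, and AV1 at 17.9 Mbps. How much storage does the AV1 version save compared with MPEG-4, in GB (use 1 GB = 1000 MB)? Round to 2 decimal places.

5 min = 300 s
MPEG-4: 29.900 Mbps × 300 s = 8970.0 Mb = 1.121 GB.
AV1: 17.900 Mbps × 300 s = 5370.0 Mb = 0.671 GB.
Saving: 1.121 − 0.671 = 0.450 GB.

0.45 GB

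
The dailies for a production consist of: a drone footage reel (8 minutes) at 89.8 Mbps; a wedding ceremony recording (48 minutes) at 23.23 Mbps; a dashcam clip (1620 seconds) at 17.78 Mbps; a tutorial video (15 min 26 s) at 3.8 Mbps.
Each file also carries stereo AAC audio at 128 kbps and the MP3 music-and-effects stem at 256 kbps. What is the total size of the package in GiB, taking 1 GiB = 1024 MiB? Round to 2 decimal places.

Audio total: 128 + 256 = 384 kbps = 0.384 Mbps.
drone footage reel: 90.184 Mbps × 480 s = 43288.3 Mb
wedding ceremony recording: 23.614 Mbps × 2880 s = 68008.3 Mb
dashcam clip: 18.164 Mbps × 1620 s = 29425.7 Mb
tutorial video: 4.184 Mbps × 926 s = 3874.4 Mb
Total: 144596.7 Mb = 18074.6 MB.
= 16.83 GiB.

16.83 GiB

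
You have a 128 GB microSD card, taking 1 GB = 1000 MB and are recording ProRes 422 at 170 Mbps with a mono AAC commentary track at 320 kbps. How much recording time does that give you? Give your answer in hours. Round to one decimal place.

1.7 hours

Audio: 320 kbps = 0.320 Mbps.
Total bitrate: 170 + 0.320 = 170.320 Mbps.
Capacity: 128 GB = 1,024,000 Mb.
Recording time: 1,024,000 / 170.320 = 6,012 s ≈ 1.67 hours.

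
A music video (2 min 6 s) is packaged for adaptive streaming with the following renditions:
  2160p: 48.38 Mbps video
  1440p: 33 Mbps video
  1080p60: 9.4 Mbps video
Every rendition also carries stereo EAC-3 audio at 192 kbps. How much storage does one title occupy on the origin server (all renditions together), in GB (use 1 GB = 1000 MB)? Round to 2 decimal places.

1.44 GB

2 min 6 s = 126 s
Audio: 192 kbps = 0.192 Mbps.
Sum of rendition bitrates: (48.38+0.192) + (33+0.192) + (9.4+0.192) = 91.356 Mbps.
× 126 s = 11,511 Mb = 1,439 MB = 1.439 GB.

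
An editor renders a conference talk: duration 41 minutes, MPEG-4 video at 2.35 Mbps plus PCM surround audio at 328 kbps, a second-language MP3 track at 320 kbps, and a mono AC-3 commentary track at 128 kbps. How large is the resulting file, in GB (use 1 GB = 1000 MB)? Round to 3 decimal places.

41 min = 2460 s
Audio total: 328 + 320 + 128 = 776 kbps = 0.776 Mbps.
Total bitrate: 2.35 + 0.776 = 3.126 Mbps.
Stream data: 3.126 Mbps × 2460 s = 7690.0 Mb.
7,690 Mb ÷ 8 = 961.2 MB → 0.9612 GB.

0.961 GB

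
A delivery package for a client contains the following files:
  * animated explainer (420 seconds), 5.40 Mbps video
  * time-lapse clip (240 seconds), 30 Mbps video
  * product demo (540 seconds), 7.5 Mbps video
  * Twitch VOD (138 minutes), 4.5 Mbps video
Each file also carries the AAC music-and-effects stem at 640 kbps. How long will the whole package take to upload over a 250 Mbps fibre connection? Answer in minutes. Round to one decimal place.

3.8 minutes

Audio: 640 kbps = 0.640 Mbps.
animated explainer: 6.040 Mbps × 420 s = 2536.8 Mb
time-lapse clip: 30.640 Mbps × 240 s = 7353.6 Mb
product demo: 8.140 Mbps × 540 s = 4395.6 Mb
Twitch VOD: 5.140 Mbps × 8280 s = 42559.2 Mb
Total: 56845.2 Mb = 7105.6 MB.
At 250 Mbps: 56845.2 / 250 = 227 s ≈ 3.79 minutes.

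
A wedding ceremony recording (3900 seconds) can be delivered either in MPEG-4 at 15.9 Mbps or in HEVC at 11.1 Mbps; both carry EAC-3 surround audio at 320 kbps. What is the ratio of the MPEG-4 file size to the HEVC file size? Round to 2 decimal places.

Audio: 320 kbps = 0.320 Mbps.
MPEG-4: 16.220 Mbps × 3900 s = 63258.0 Mb = 7.907 GB.
HEVC: 11.420 Mbps × 3900 s = 44538.0 Mb = 5.567 GB.
Ratio: 7.907 / 5.567 = 1.420.

1.42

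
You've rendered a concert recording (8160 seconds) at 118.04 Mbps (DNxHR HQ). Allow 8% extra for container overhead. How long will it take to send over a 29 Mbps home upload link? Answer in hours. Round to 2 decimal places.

9.96 hours

File: 118.040 Mbps × 8160 s = 963206.4 Mb.
With 8% container overhead: ×1.08. → 1040262.9 Mb.
At 29 Mbps: 1040262.9 / 29 = 35871.1 s ≈ 9.96 hours.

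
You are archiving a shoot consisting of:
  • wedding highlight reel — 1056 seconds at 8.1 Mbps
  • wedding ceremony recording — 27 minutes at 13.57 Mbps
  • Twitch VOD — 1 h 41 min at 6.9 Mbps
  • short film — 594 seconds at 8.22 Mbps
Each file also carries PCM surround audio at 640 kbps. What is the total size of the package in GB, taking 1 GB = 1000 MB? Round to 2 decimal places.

Audio: 640 kbps = 0.640 Mbps.
wedding highlight reel: 8.740 Mbps × 1056 s = 9229.4 Mb
wedding ceremony recording: 14.210 Mbps × 1620 s = 23020.2 Mb
Twitch VOD: 7.540 Mbps × 6060 s = 45692.4 Mb
short film: 8.860 Mbps × 594 s = 5262.8 Mb
Total: 83204.9 Mb = 10400.6 MB.
= 10.40 GB.

10.40 GB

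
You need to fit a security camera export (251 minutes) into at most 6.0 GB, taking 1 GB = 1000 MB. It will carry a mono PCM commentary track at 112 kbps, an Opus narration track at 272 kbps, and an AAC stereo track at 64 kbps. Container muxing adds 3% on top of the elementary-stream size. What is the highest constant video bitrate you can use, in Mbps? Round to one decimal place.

2.6 Mbps

Budget: 6.0 GB = 48000.0 Mb.
Stream payload after overhead: 48000.0 / 1.03 = 46601.9 Mb.
251 min = 15060 s
Total bitrate budget: 46601.9 Mb / 15060 s = 3.094 Mbps.
Audio total: 112 + 272 + 64 = 448 kbps = 0.448 Mbps.
Video: 3.094 − 0.448 = 2.646 Mbps.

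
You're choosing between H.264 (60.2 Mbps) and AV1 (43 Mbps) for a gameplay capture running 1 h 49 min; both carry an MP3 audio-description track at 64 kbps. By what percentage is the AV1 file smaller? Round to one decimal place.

28.5%

1 h 49 min = 109 min = 6540 s
Audio: 64 kbps = 0.064 Mbps.
H.264: 60.264 Mbps × 6540 s = 394126.6 Mb = 49.266 GB.
AV1: 43.064 Mbps × 6540 s = 281638.6 Mb = 35.205 GB.
Reduction: (1 − 35.205/49.266) × 100 = 28.54%.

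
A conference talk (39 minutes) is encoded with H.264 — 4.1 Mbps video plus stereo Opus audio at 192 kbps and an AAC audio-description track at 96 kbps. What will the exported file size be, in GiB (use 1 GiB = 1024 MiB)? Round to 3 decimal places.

1.195 GiB

39 min = 2340 s
Audio total: 192 + 96 = 288 kbps = 0.288 Mbps.
Total bitrate: 4.1 + 0.288 = 4.388 Mbps.
Stream data: 4.388 Mbps × 2340 s = 10267.9 Mb.
10,268 Mb = 1,283,490,000 bytes ÷ 1,073,741,824 = 1.195 GiB.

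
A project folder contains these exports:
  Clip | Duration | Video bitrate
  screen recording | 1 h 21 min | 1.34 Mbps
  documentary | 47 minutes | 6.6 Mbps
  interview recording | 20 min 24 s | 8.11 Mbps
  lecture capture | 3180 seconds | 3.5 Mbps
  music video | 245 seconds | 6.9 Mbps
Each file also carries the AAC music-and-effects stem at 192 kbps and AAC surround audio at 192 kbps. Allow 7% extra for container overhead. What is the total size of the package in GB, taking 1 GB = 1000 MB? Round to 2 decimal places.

Audio total: 192 + 192 = 384 kbps = 0.384 Mbps.
screen recording: 1.724 Mbps × 4860 s × 1.07 = 8965.1 Mb
documentary: 6.984 Mbps × 2820 s × 1.07 = 21073.5 Mb
interview recording: 8.494 Mbps × 1224 s × 1.07 = 11124.4 Mb
lecture capture: 3.884 Mbps × 3180 s × 1.07 = 13215.7 Mb
music video: 7.284 Mbps × 245 s × 1.07 = 1909.5 Mb
Total: 56288.3 Mb = 7036.0 MB.
= 7.036 GB.

7.04 GB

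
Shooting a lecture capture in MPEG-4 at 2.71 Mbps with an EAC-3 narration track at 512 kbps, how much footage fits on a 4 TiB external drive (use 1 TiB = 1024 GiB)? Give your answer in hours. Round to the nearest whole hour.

3033 hours

Audio: 512 kbps = 0.512 Mbps.
Total bitrate: 2.71 + 0.512 = 3.222 Mbps.
Capacity: 4 TiB = 35,184,372 Mb.
Recording time: 35,184,372 / 3.222 = 10,920,041 s ≈ 3,033 hours.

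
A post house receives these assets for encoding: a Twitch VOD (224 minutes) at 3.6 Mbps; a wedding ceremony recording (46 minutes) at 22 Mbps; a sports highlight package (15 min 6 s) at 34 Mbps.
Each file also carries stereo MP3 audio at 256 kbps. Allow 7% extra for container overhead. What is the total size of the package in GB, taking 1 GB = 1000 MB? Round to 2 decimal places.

19.30 GB

Audio: 256 kbps = 0.256 Mbps.
Twitch VOD: 3.856 Mbps × 13440 s × 1.07 = 55452.4 Mb
wedding ceremony recording: 22.256 Mbps × 2760 s × 1.07 = 65726.4 Mb
sports highlight package: 34.256 Mbps × 906 s × 1.07 = 33208.5 Mb
Total: 154387.2 Mb = 19298.4 MB.
= 19.30 GB.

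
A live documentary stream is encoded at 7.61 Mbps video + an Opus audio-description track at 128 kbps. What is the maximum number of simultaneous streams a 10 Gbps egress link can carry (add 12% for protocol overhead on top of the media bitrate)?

Audio: 128 kbps = 0.128 Mbps.
Per-viewer media rate: 7.738 Mbps.
On the wire with 12% overhead: 8.667 Mbps.
10 Gbps = 10,000 Mbps; 10,000 / 8.667 = 1153.86 → 1153 viewers.

1153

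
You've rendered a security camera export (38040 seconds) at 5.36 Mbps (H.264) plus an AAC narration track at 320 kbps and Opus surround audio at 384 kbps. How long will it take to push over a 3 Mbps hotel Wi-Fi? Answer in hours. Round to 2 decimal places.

Audio total: 320 + 384 = 704 kbps = 0.704 Mbps.
Total bitrate: 6.064 Mbps.
File: 6.064 Mbps × 38040 s = 230674.6 Mb.
At 3 Mbps: 230674.6 / 3 = 76891.5 s ≈ 21.4 hours.

21.36 hours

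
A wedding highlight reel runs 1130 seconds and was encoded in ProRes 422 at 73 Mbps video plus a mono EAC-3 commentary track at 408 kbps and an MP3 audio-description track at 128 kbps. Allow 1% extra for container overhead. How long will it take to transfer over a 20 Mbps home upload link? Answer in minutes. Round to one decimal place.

Audio total: 408 + 128 = 536 kbps = 0.536 Mbps.
Total bitrate: 73.536 Mbps.
File: 73.536 Mbps × 1130 s = 83095.7 Mb.
With 1% container overhead: ×1.01. → 83926.6 Mb.
At 20 Mbps: 83926.6 / 20 = 4196.3 s ≈ 69.9 minutes.

69.9 minutes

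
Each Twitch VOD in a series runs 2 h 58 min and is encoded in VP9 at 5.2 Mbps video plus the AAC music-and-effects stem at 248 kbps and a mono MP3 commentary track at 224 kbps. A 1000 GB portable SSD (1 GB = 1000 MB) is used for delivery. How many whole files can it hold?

132

2 h 58 min = 178 min = 10680 s
Audio total: 248 + 224 = 472 kbps = 0.472 Mbps.
Total bitrate: 5.672 Mbps.
Per item: 5.672 Mbps × 10680 s = 60,577 Mb = 7,572 MB.
Capacity: 1000 GB = 8,000,000 Mb; 132.06 items → 132 complete.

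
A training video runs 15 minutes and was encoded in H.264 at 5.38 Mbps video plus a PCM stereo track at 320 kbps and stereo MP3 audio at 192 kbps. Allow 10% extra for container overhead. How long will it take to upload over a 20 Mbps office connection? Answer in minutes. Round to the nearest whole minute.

15 min = 900 s
Audio total: 320 + 192 = 512 kbps = 0.512 Mbps.
Total bitrate: 5.892 Mbps.
File: 5.892 Mbps × 900 s = 5302.8 Mb.
With 10% container overhead: ×1.10. → 5833.1 Mb.
At 20 Mbps: 5833.1 / 20 = 291.7 s ≈ 4.86 minutes.

5 minutes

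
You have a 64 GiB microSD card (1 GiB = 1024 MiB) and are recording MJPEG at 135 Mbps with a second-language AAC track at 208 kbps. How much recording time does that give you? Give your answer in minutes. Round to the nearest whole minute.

Audio: 208 kbps = 0.208 Mbps.
Total bitrate: 135 + 0.208 = 135.208 Mbps.
Capacity: 64 GiB = 549,756 Mb.
Recording time: 549,756 / 135.208 = 4,066 s ≈ 67.8 minutes.

68 minutes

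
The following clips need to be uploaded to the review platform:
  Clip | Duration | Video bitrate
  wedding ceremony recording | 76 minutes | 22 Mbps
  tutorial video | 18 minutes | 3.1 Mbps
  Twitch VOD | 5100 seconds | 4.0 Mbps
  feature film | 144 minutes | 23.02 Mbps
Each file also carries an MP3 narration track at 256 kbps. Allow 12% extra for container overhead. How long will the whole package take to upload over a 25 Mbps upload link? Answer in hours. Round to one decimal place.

Audio: 256 kbps = 0.256 Mbps.
wedding ceremony recording: 22.256 Mbps × 4560 s × 1.12 = 113665.8 Mb
tutorial video: 3.356 Mbps × 1080 s × 1.12 = 4059.4 Mb
Twitch VOD: 4.256 Mbps × 5100 s × 1.12 = 24310.3 Mb
feature film: 23.276 Mbps × 8640 s × 1.12 = 225237.2 Mb
Total: 367272.7 Mb = 45909.1 MB.
At 25 Mbps: 367272.7 / 25 = 14691 s ≈ 4.08 hours.

4.1 hours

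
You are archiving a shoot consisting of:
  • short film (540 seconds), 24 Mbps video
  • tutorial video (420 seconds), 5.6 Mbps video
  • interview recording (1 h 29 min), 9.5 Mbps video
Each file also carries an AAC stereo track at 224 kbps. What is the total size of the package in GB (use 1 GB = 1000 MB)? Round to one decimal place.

8.4 GB

Audio: 224 kbps = 0.224 Mbps.
short film: 24.224 Mbps × 540 s = 13081.0 Mb
tutorial video: 5.824 Mbps × 420 s = 2446.1 Mb
interview recording: 9.724 Mbps × 5340 s = 51926.2 Mb
Total: 67453.2 Mb = 8431.6 MB.
= 8.432 GB.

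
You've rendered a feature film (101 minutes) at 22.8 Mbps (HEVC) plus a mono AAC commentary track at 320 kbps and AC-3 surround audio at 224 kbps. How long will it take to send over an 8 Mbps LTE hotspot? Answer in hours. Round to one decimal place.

101 min = 6060 s
Audio total: 320 + 224 = 544 kbps = 0.544 Mbps.
Total bitrate: 23.344 Mbps.
File: 23.344 Mbps × 6060 s = 141464.6 Mb.
At 8 Mbps: 141464.6 / 8 = 17683.1 s ≈ 4.91 hours.

4.9 hours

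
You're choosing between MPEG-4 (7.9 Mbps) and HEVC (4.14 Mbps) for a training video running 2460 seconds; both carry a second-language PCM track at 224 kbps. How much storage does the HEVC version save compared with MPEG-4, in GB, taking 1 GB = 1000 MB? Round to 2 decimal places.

Audio: 224 kbps = 0.224 Mbps.
MPEG-4: 8.124 Mbps × 2460 s = 19985.0 Mb = 2.498 GB.
HEVC: 4.364 Mbps × 2460 s = 10735.4 Mb = 1.342 GB.
Saving: 2.498 − 1.342 = 1.156 GB.

1.16 GB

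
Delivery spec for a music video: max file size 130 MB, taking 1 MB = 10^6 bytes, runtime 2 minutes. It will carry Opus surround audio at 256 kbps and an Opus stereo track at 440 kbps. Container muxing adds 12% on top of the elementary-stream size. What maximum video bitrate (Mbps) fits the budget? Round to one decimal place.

Budget: 130 MB = 1040.0 Mb.
Stream payload after overhead: 1040.0 / 1.12 = 928.6 Mb.
2 min = 120 s
Total bitrate budget: 928.6 Mb / 120 s = 7.738 Mbps.
Audio total: 256 + 440 = 696 kbps = 0.696 Mbps.
Video: 7.738 − 0.696 = 7.042 Mbps.

7.0 Mbps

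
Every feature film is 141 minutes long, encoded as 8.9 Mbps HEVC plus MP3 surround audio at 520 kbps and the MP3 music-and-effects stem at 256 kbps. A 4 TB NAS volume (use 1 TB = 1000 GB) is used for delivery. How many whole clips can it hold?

390

141 min = 8460 s
Audio total: 520 + 256 = 776 kbps = 0.776 Mbps.
Total bitrate: 9.676 Mbps.
Per item: 9.676 Mbps × 8460 s = 81,859 Mb = 10,232 MB.
Capacity: 4 TB = 32,000,000 Mb; 390.92 items → 390 complete.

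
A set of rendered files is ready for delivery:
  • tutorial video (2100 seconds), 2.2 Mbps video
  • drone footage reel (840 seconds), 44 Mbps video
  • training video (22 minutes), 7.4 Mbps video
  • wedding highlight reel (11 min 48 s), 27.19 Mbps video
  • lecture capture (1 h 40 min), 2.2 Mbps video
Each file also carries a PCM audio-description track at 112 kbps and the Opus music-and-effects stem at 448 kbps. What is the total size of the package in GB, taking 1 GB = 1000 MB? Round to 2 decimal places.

11.24 GB

Audio total: 112 + 448 = 560 kbps = 0.560 Mbps.
tutorial video: 2.760 Mbps × 2100 s = 5796.0 Mb
drone footage reel: 44.560 Mbps × 840 s = 37430.4 Mb
training video: 7.960 Mbps × 1320 s = 10507.2 Mb
wedding highlight reel: 27.750 Mbps × 708 s = 19647.0 Mb
lecture capture: 2.760 Mbps × 6000 s = 16560.0 Mb
Total: 89940.6 Mb = 11242.6 MB.
= 11.24 GB.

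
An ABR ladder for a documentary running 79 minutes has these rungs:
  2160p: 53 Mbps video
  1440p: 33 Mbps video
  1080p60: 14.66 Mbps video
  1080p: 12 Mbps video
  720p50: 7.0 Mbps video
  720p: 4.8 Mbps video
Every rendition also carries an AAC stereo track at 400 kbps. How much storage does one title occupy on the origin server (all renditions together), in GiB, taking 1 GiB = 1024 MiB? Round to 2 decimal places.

70.00 GiB

79 min = 4740 s
Audio: 400 kbps = 0.400 Mbps.
Sum of rendition bitrates: (53+0.400) + (33+0.400) + (14.66+0.400) + (12+0.400) + (7.0+0.400) + (4.8+0.400) = 126.860 Mbps.
× 4740 s = 601,316 Mb = 75,165 MB = 70.00 GiB.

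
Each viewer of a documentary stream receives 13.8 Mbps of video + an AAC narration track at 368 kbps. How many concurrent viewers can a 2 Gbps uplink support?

Audio: 368 kbps = 0.368 Mbps.
Per-viewer media rate: 14.168 Mbps.
2 Gbps = 2,000 Mbps; 2,000 / 14.168 = 141.16 → 141 viewers.

141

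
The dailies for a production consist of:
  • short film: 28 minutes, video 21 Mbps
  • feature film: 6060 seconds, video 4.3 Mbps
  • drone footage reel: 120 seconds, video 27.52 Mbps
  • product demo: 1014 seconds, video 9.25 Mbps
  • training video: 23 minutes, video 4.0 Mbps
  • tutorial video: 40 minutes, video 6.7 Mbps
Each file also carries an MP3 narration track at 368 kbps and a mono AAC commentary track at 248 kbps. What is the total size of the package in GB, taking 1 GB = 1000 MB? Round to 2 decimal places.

12.93 GB

Audio total: 368 + 248 = 616 kbps = 0.616 Mbps.
short film: 21.616 Mbps × 1680 s = 36314.9 Mb
feature film: 4.916 Mbps × 6060 s = 29791.0 Mb
drone footage reel: 28.136 Mbps × 120 s = 3376.3 Mb
product demo: 9.866 Mbps × 1014 s = 10004.1 Mb
training video: 4.616 Mbps × 1380 s = 6370.1 Mb
tutorial video: 7.316 Mbps × 2400 s = 17558.4 Mb
Total: 103414.8 Mb = 12926.8 MB.
= 12.93 GB.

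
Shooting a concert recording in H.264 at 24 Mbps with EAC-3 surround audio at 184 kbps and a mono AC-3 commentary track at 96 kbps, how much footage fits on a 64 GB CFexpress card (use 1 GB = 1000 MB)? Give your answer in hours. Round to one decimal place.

Audio total: 184 + 96 = 280 kbps = 0.280 Mbps.
Total bitrate: 24 + 0.280 = 24.280 Mbps.
Capacity: 64 GB = 512,000 Mb.
Recording time: 512,000 / 24.280 = 21,087 s ≈ 5.86 hours.

5.9 hours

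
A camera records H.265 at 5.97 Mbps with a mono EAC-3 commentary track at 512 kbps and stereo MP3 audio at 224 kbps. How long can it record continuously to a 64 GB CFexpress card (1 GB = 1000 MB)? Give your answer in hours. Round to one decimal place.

21.2 hours

Audio total: 512 + 224 = 736 kbps = 0.736 Mbps.
Total bitrate: 5.97 + 0.736 = 6.706 Mbps.
Capacity: 64 GB = 512,000 Mb.
Recording time: 512,000 / 6.706 = 76,350 s ≈ 21.2 hours.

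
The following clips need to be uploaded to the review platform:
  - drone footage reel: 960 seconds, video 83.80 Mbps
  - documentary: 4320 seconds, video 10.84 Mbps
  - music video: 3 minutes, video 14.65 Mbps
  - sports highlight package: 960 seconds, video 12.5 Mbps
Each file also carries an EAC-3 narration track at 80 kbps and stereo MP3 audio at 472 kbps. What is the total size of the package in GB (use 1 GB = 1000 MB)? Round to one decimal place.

18.2 GB

Audio total: 80 + 472 = 552 kbps = 0.552 Mbps.
drone footage reel: 84.352 Mbps × 960 s = 80977.9 Mb
documentary: 11.392 Mbps × 4320 s = 49213.4 Mb
music video: 15.202 Mbps × 180 s = 2736.4 Mb
sports highlight package: 13.052 Mbps × 960 s = 12529.9 Mb
Total: 145457.6 Mb = 18182.2 MB.
= 18.18 GB.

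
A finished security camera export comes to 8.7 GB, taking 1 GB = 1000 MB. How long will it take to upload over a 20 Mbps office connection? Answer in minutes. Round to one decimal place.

File: 8.7 GB = 69600.0 Mb.
At 20 Mbps: 69600.0 / 20 = 3480.0 s ≈ 58 minutes.

58.0 minutes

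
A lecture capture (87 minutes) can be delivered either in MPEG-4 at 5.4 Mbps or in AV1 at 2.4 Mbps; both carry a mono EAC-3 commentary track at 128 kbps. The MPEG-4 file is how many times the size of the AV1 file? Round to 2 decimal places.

2.19

87 min = 5220 s
Audio: 128 kbps = 0.128 Mbps.
MPEG-4: 5.528 Mbps × 5220 s = 28856.2 Mb = 3.359 GiB.
AV1: 2.528 Mbps × 5220 s = 13196.2 Mb = 1.536 GiB.
Ratio: 3.359 / 1.536 = 2.187.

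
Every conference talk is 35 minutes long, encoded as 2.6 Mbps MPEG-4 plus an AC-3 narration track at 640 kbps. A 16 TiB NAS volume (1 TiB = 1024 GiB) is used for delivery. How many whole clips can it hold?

20684

35 min = 2100 s
Audio: 640 kbps = 0.640 Mbps.
Total bitrate: 3.240 Mbps.
Per item: 3.240 Mbps × 2100 s = 6,804 Mb = 850.5 MB.
Capacity: 16 TiB = 140,737,488 Mb; 20684.52 items → 20684 complete.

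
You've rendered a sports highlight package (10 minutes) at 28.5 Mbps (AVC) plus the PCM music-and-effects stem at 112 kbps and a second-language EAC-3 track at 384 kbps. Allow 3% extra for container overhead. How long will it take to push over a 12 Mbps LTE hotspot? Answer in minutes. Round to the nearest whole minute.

10 min = 600 s
Audio total: 112 + 384 = 496 kbps = 0.496 Mbps.
Total bitrate: 28.996 Mbps.
File: 28.996 Mbps × 600 s = 17397.6 Mb.
With 3% container overhead: ×1.03. → 17919.5 Mb.
At 12 Mbps: 17919.5 / 12 = 1493.3 s ≈ 24.9 minutes.

25 minutes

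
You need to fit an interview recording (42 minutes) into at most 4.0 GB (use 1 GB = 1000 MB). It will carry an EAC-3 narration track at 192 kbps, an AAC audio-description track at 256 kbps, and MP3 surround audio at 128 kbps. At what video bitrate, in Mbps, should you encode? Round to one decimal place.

12.1 Mbps

Budget: 4.0 GB = 32000.0 Mb.
42 min = 2520 s
Total bitrate budget: 32000.0 Mb / 2520 s = 12.698 Mbps.
Audio total: 192 + 256 + 128 = 576 kbps = 0.576 Mbps.
Video: 12.698 − 0.576 = 12.122 Mbps.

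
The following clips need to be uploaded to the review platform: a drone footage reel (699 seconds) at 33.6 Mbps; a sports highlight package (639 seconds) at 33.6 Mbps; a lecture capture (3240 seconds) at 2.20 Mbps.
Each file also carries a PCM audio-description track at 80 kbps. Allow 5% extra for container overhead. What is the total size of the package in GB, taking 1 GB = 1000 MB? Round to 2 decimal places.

6.88 GB

Audio: 80 kbps = 0.080 Mbps.
drone footage reel: 33.680 Mbps × 699 s × 1.05 = 24719.4 Mb
sports highlight package: 33.680 Mbps × 639 s × 1.05 = 22597.6 Mb
lecture capture: 2.280 Mbps × 3240 s × 1.05 = 7756.6 Mb
Total: 55073.6 Mb = 6884.2 MB.
= 6.884 GB.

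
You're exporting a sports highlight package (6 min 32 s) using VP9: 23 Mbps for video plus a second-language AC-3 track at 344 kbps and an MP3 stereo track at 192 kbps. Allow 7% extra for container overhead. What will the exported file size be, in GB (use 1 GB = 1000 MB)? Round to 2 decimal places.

1.23 GB

6 min 32 s = 392 s
Audio total: 344 + 192 = 536 kbps = 0.536 Mbps.
Total bitrate: 23 + 0.536 = 23.536 Mbps.
Stream data: 23.536 Mbps × 392 s = 9226.1 Mb.
With 7% container overhead: ×1.07.
9,872 Mb ÷ 8 = 1,234 MB → 1.234 GB.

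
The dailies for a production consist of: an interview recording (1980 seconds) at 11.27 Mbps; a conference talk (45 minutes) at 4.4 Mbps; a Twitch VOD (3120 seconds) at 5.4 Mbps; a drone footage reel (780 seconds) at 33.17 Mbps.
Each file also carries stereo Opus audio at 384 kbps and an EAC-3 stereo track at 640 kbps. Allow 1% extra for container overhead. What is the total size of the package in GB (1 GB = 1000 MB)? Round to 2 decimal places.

10.82 GB

Audio total: 384 + 640 = 1024 kbps = 1.024 Mbps.
interview recording: 12.294 Mbps × 1980 s × 1.01 = 24585.5 Mb
conference talk: 5.424 Mbps × 2700 s × 1.01 = 14791.2 Mb
Twitch VOD: 6.424 Mbps × 3120 s × 1.01 = 20243.3 Mb
drone footage reel: 34.194 Mbps × 780 s × 1.01 = 26938.0 Mb
Total: 86558.1 Mb = 10819.8 MB.
= 10.82 GB.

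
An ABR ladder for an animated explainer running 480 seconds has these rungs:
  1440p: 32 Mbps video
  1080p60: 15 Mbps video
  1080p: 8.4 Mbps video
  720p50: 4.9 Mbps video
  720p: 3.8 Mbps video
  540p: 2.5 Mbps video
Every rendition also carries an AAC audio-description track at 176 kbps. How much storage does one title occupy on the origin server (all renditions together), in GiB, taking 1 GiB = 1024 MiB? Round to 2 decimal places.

3.78 GiB

Audio: 176 kbps = 0.176 Mbps.
Sum of rendition bitrates: (32+0.176) + (15+0.176) + (8.4+0.176) + (4.9+0.176) + (3.8+0.176) + (2.5+0.176) = 67.656 Mbps.
× 480 s = 32,475 Mb = 4,059 MB = 3.781 GiB.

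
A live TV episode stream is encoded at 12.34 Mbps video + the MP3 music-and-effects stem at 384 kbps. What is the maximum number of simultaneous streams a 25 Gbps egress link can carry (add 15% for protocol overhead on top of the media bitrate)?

Audio: 384 kbps = 0.384 Mbps.
Per-viewer media rate: 12.724 Mbps.
On the wire with 15% overhead: 14.633 Mbps.
25 Gbps = 25,000 Mbps; 25,000 / 14.633 = 1708.51 → 1708 viewers.

1708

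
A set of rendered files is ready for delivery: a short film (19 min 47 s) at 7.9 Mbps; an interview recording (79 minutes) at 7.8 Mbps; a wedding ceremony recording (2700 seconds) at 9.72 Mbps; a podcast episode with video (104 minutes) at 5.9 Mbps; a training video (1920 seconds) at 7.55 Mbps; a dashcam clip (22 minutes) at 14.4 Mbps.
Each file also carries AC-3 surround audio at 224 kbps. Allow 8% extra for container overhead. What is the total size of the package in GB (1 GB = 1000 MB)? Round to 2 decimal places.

Audio: 224 kbps = 0.224 Mbps.
short film: 8.124 Mbps × 1187 s × 1.08 = 10414.6 Mb
interview recording: 8.024 Mbps × 4740 s × 1.08 = 41076.5 Mb
wedding ceremony recording: 9.944 Mbps × 2700 s × 1.08 = 28996.7 Mb
podcast episode with video: 6.124 Mbps × 6240 s × 1.08 = 41270.9 Mb
training video: 7.774 Mbps × 1920 s × 1.08 = 16120.2 Mb
dashcam clip: 14.624 Mbps × 1320 s × 1.08 = 20848.0 Mb
Total: 158726.8 Mb = 19840.9 MB.
= 19.84 GB.

19.84 GB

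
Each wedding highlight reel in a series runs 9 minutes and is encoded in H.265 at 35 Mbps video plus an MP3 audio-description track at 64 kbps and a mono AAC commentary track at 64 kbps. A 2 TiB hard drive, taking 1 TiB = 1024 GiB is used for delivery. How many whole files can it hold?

9 min = 540 s
Audio total: 64 + 64 = 128 kbps = 0.128 Mbps.
Total bitrate: 35.128 Mbps.
Per item: 35.128 Mbps × 540 s = 18,969 Mb = 2,371 MB.
Capacity: 2 TiB = 17,592,186 Mb; 927.41 items → 927 complete.

927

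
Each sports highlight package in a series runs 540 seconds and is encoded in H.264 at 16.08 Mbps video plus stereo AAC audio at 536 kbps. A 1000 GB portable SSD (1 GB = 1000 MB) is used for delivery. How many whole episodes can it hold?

Audio: 536 kbps = 0.536 Mbps.
Total bitrate: 16.616 Mbps.
Per item: 16.616 Mbps × 540 s = 8,973 Mb = 1,122 MB.
Capacity: 1000 GB = 8,000,000 Mb; 891.60 items → 891 complete.

891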